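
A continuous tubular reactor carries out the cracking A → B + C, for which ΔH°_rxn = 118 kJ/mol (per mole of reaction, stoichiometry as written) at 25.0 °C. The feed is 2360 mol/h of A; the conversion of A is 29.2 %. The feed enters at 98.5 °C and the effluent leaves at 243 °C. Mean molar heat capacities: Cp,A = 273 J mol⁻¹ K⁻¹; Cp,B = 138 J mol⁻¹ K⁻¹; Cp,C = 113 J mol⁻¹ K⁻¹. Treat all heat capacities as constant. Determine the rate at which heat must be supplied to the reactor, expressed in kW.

Q_in = 47.5 kW

Extent of reaction ξ = 0.292 × 2360 = 689.12 mol/h
Reaction term: ξ·ΔH°_rxn = 689.12 × 118 = 81316 kJ/h
Sensible, feed 98.5→25 °C: -47355 kJ/h
Outlet flows (mol/h): A 1670.9, B 689.12, C 689.12
Sensible, products 25→243 °C: 137150 kJ/h
Q = ΔH = 171110 kJ/h = 47.53 kW
Heat supplied = 47.53 kW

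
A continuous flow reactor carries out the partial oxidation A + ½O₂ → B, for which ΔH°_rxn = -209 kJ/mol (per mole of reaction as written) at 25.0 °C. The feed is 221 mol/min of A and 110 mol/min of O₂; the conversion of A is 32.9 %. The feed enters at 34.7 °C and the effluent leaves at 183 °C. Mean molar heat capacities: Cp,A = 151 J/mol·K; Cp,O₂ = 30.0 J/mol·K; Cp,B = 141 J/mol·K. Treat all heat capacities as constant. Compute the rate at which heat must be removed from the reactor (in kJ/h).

Q_out = 603000 kJ/h

Extent of reaction ξ = 0.329 × 221 = 72.709 mol/min
Reaction term: ξ·ΔH°_rxn = 72.709 × -209 = -15196 kJ/min
Sensible, feed 34.7→25 °C: -355.71 kJ/min
Outlet flows (mol/min): A 148.29, O₂ 73.645, B 72.709
Sensible, products 25→183 °C: 5506.8 kJ/min
Q = ΔH = -10045 kJ/min = -167.42 kW
Heat removed = 602700 kJ/h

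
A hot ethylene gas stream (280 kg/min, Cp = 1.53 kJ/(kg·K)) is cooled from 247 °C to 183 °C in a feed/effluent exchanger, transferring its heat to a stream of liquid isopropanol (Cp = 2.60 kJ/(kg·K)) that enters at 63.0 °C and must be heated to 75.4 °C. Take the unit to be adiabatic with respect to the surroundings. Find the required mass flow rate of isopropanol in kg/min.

ṁ_c = 850 kg/min

Heat released by hot stream: Q = 280 × 1.53 × (247 − 183) = 27418 kJ/min
Energy balance on cold side (adiabatic exchanger): Q = ṁ_c·Cp_c·(T_c,out − T_c,in)
ṁ_c = 27418 / [2.60 × (75.4 − 63.0)] = 850.42 kg/min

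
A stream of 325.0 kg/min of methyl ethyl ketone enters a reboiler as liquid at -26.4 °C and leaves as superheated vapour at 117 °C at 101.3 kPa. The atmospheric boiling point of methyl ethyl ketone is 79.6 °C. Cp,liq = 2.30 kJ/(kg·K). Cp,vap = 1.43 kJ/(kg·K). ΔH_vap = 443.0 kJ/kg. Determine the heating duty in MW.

Q = 4.01 MW

liquid -26.4→79.6 °C: 243.8 kJ/kg
vaporisation at 79.6 °C: 443 kJ/kg
vapour 79.6→117 °C: 53.482 kJ/kg
Δh = 243.8 + 443 + 53.482 = 740.28 kJ/kg
Q = ṁ·Δh = 325.0 kg/min × 740.28 kJ/kg = 240590 kJ/min
|Q| = 4009.9 kW = 4.0099 MW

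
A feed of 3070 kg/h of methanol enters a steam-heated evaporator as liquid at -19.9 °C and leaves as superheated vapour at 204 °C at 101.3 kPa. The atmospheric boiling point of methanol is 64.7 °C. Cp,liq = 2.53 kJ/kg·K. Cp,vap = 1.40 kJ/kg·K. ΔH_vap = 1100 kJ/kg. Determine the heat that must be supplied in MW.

liquid -19.9→64.7 °C: 214.04 kJ/kg
vaporisation at 64.7 °C: 1100 kJ/kg
vapour 64.7→204 °C: 195.02 kJ/kg
Δh = 214.04 + 1100 + 195.02 = 1509.1 kJ/kg
Q = ṁ·Δh = 3070 kg/h × 1509.1 kJ/kg = 4.6328e+06 kJ/h
|Q| = 1286.9 kW = 1.2869 MW

Q = 1.29 MW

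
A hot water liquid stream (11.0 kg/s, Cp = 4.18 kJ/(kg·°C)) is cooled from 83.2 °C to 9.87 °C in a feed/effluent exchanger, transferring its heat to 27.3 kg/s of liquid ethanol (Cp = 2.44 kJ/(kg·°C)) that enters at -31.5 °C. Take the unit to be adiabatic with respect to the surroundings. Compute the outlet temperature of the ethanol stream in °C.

T_c,out = 19.1 °C

Heat released by hot stream: Q = 11.0 × 4.18 × (83.2 − 9.87) = 3371.7 kJ/s
Energy balance on cold side (adiabatic exchanger): Q = ṁ_c·Cp_c·(T_c,out − T_c,in)
T_c,out = -31.5 + 3371.7/(27.3 × 2.44) = 19.117 °C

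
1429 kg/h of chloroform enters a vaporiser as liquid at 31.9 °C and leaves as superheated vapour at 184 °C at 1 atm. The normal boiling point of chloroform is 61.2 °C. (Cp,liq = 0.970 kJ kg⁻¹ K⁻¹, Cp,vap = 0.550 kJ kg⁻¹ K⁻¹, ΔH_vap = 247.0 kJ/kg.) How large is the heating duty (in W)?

Q = 136000 W

liquid 31.9→61.2 °C: 28.421 kJ/kg
vaporisation at 61.2 °C: 247 kJ/kg
vapour 61.2→184 °C: 67.54 kJ/kg
Δh = 28.421 + 247 + 67.54 = 342.96 kJ/kg
Q = ṁ·Δh = 1429 kg/h × 342.96 kJ/kg = 490090 kJ/h
|Q| = 136.14 kW = 136140 W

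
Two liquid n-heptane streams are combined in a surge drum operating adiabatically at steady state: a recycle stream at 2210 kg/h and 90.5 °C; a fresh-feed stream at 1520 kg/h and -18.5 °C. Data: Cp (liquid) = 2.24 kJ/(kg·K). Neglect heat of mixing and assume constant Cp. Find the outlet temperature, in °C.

T_out = 46.1 °C

Adiabatic, steady state ⇒ Σ ṁᵢCp,ᵢ(T_out − Tᵢ) = 0
T_out = Σ ṁᵢCp,ᵢTᵢ / Σ ṁᵢCp,ᵢ
      = 385020 / 8355.2 = 46.082 °C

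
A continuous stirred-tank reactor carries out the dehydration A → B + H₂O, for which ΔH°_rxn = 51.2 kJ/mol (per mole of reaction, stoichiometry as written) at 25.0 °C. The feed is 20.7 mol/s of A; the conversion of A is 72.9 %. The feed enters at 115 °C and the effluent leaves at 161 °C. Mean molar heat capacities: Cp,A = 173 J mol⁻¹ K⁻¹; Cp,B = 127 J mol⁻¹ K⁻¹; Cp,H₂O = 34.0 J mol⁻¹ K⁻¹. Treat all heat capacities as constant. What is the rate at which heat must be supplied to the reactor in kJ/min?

Extent of reaction ξ = 0.729 × 20.7 = 15.09 mol/s
Reaction term: ξ·ΔH°_rxn = 15.09 × 51.2 = 772.62 kJ/s
Sensible, feed 115→25 °C: -322.3 kJ/s
Outlet flows (mol/s): A 5.6097, B 15.09, H₂O 15.09
Sensible, products 25→161 °C: 462.4 kJ/s
Q = ΔH = 912.73 kJ/s = 912.73 kW
Heat supplied = 54764 kJ/min

Q_in = 54800 kJ/min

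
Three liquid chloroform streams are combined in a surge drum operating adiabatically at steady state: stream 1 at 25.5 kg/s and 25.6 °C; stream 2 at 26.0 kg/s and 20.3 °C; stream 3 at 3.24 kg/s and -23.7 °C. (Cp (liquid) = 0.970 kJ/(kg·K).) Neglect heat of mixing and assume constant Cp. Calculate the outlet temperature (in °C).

T_out = 20.2 °C

Energy balance with Q = 0: Σ ṁᵢCp,ᵢ(T_out − Tᵢ) = 0
T_out = Σ ṁᵢCp,ᵢTᵢ / Σ ṁᵢCp,ᵢ
      = 1070.7 / 53.098 = 20.165 °C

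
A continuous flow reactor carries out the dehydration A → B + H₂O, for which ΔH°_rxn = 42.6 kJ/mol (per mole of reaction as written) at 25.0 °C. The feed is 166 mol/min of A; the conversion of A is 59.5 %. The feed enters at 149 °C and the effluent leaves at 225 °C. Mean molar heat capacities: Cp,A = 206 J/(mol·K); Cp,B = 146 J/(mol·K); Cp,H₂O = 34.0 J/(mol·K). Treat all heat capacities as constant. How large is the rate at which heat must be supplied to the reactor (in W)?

Q_in = 105000 W

Extent of reaction ξ = 0.595 × 166 = 98.77 mol/min
Reaction term: ξ·ΔH°_rxn = 98.77 × 42.6 = 4207.6 kJ/min
Sensible, feed 149→25 °C: -4240.3 kJ/min
Outlet flows (mol/min): A 67.23, B 98.77, H₂O 98.77
Sensible, products 25→225 °C: 6325.6 kJ/min
Q = ΔH = 6292.9 kJ/min = 104.88 kW
Heat supplied = 104880 W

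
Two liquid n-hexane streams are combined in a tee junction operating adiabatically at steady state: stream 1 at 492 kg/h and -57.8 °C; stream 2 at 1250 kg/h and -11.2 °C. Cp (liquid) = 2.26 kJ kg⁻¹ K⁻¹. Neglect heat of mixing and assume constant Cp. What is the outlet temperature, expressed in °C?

Energy balance with Q = 0: Σ ṁᵢCp,ᵢ(T_out − Tᵢ) = 0
T_out = Σ ṁᵢCp,ᵢTᵢ / Σ ṁᵢCp,ᵢ
      = -95909 / 3936.9 = -24.361 °C

T_out = -24.4 °C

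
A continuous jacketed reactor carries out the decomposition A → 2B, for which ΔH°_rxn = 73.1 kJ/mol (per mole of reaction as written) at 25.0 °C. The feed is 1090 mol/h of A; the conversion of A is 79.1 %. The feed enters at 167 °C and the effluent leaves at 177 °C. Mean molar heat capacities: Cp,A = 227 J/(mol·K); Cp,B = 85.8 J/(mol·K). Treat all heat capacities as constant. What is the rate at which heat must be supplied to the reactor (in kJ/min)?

Extent of reaction ξ = 0.791 × 1090 = 862.19 mol/h
Reaction term: ξ·ΔH°_rxn = 862.19 × 73.1 = 63026 kJ/h
Sensible, feed 167→25 °C: -35135 kJ/h
Outlet flows (mol/h): A 227.81, B 1724.4
Sensible, products 25→177 °C: 30349 kJ/h
Q = ΔH = 58240 kJ/h = 16.178 kW
Heat supplied = 970.67 kJ/min

Q_in = 971 kJ/min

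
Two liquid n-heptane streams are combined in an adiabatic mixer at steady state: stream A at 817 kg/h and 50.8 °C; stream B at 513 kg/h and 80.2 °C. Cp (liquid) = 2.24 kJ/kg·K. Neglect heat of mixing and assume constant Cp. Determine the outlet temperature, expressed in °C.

T_out = 62.1 °C

Adiabatic, steady state ⇒ Σ ṁᵢCp,ᵢ(T_out − Tᵢ) = 0
Σ ṁᵢCp,ᵢTᵢ = 817×2.24×50.8 + 513×2.24×80.2 = 185130
Σ ṁᵢCp,ᵢ = 817×2.24 + 513×2.24 = 2979.2
T_out = 185130 / 2979.2 = 62.14 °C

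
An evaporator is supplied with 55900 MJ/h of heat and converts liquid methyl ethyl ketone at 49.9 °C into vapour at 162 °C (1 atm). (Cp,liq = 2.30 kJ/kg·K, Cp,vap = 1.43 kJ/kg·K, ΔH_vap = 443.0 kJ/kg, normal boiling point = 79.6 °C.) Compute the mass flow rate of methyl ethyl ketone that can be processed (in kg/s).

ṁ = 24.7 kg/s

Δh = 2.30×(79.6−49.9) + 443.0 + 1.43×(162−79.6) = 629.14 kJ/kg
Q = 55900 MJ/h = 15528 kJ/s = 15528 kJ/s
ṁ = Q/Δh = 15528 / 629.14 = 24.681 kg/s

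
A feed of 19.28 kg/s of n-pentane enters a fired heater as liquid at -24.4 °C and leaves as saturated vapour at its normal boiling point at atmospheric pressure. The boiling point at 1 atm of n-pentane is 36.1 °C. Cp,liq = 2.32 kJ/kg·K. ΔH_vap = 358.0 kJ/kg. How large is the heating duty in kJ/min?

liquid -24.4→36.1 °C: 140.36 kJ/kg
vaporisation at 36.1 °C: 358 kJ/kg
Δh = 140.36 + 358 = 498.36 kJ/kg
Q = ṁ·Δh = 19.28 kg/s × 498.36 kJ/kg = 9608.4 kJ/s
|Q| = 9608.4 kW = 576500 kJ/min

Q = 577000 kJ/min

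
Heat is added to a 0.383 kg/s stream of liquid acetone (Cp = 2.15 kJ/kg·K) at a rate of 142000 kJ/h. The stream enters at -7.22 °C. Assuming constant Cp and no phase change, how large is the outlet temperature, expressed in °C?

T_out = 40.7 °C

Q = 142000 kJ/h = 39.444 kJ/s
ΔT = Q/(ṁ·Cp) = 39.444/(0.383×2.15) = 47.901 K
T_out = -7.22 + 47.901 = 40.681 °C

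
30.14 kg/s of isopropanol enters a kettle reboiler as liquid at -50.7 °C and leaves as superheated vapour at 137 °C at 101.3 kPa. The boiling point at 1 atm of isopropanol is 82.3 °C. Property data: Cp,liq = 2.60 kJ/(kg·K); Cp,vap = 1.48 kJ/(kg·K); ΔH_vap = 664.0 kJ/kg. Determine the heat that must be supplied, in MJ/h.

liquid -50.7→82.3 °C: 345.8 kJ/kg
vaporisation at 82.3 °C: 664 kJ/kg
vapour 82.3→137 °C: 80.956 kJ/kg
Δh = 345.8 + 664 + 80.956 = 1090.8 kJ/kg
Q = ṁ·Δh = 30.14 kg/s × 1090.8 kJ/kg = 32875 kJ/s
|Q| = 32875 kW = 118350 MJ/h

Q = 118000 MJ/h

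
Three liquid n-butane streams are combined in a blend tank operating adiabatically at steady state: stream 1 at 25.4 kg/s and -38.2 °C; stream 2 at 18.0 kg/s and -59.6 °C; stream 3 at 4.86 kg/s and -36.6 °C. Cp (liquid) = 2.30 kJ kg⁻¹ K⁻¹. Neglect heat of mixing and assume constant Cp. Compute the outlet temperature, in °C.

Energy balance with Q = 0: Σ ṁᵢCp,ᵢ(T_out − Tᵢ) = 0
Σ ṁᵢCp,ᵢTᵢ = 25.4×2.30×-38.2 + 18.0×2.30×-59.6 + 4.86×2.30×-36.6 = -5108.2
Σ ṁᵢCp,ᵢ = 25.4×2.30 + 18.0×2.30 + 4.86×2.30 = 111
T_out = -5108.2 / 111 = -46.021 °C

T_out = -46.0 °C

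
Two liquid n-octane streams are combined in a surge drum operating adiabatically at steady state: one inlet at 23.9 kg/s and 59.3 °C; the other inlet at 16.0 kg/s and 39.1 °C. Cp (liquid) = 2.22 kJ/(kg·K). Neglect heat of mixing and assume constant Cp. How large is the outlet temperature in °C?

T_out = 51.2 °C

Adiabatic, steady state ⇒ Σ ṁᵢCp,ᵢ(T_out − Tᵢ) = 0
T_out = Σ ṁᵢCp,ᵢTᵢ / Σ ṁᵢCp,ᵢ
      = 4535.2 / 88.578 = 51.2 °C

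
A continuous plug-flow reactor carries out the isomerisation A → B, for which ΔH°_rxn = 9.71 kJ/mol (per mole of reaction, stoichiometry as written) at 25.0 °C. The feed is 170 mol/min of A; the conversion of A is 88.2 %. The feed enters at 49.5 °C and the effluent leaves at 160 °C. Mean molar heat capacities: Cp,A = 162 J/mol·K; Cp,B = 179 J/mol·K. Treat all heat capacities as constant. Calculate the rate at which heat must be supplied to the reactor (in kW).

Extent of reaction ξ = 0.882 × 170 = 149.94 mol/min
Reaction term: ξ·ΔH°_rxn = 149.94 × 9.71 = 1455.9 kJ/min
Sensible, feed 49.5→25 °C: -674.73 kJ/min
Outlet flows (mol/min): A 20.06, B 149.94
Sensible, products 25→160 °C: 4062 kJ/min
Q = ΔH = 4843.2 kJ/min = 80.72 kW
Heat supplied = 80.72 kW

Q_in = 80.7 kW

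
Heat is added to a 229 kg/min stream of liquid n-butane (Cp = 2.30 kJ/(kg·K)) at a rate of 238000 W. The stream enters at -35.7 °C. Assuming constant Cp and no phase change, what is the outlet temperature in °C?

T_out = -8.59 °C

Q = 238000 W = 14280 kJ/min
ΔT = Q/(ṁ·Cp) = 14280/(229×2.30) = 27.112 K
T_out = -35.7 + 27.112 = -8.5878 °C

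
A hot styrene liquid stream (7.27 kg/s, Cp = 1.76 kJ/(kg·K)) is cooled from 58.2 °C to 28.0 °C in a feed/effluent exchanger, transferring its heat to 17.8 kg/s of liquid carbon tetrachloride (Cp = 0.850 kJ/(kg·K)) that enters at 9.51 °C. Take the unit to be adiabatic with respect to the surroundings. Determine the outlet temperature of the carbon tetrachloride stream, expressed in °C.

Heat released by hot stream: Q = 7.27 × 1.76 × (58.2 − 28.0) = 386.42 kJ/s
Energy balance on cold side (adiabatic exchanger): Q = ṁ_c·Cp_c·(T_c,out − T_c,in)
T_c,out = 9.51 + 386.42/(17.8 × 0.850) = 35.05 °C

T_c,out = 35.0 °C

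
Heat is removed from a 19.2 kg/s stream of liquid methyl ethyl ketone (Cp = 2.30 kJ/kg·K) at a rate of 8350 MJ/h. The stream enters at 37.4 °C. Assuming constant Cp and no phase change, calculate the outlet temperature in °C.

T_out = -15.1 °C

Q = 8350 MJ/h = 2319.4 kJ/s
ΔT = Q/(ṁ·Cp) = 2319.4/(19.2×2.30) = 52.524 K
T_out = 37.4 − 52.524 = -15.124 °C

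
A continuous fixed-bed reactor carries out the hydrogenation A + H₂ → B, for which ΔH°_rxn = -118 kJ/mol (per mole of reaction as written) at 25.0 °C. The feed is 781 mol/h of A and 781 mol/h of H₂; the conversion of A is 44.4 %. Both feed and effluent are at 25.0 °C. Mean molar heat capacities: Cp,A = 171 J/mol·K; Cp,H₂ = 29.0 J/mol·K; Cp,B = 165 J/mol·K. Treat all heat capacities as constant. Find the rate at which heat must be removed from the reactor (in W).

Extent of reaction ξ = 0.444 × 781 = 346.76 mol/h
Reaction term: ξ·ΔH°_rxn = 346.76 × -118 = -40918 kJ/h
Q = ΔH = -40918 kJ/h = -11.366 kW
Heat removed = 11366 W

Q_out = 11400 W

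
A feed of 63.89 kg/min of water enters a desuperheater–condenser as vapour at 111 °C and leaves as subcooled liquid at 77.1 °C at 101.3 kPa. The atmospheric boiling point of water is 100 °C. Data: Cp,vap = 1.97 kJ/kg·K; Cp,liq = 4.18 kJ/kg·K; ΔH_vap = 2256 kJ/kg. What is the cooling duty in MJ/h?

vapour 111→100 °C: -21.67 kJ/kg
condensation at 100 °C: -2256 kJ/kg
liquid 100→77.1 °C: -95.722 kJ/kg
Δh = -21.67 + -2256 + -95.722 = -2373.4 kJ/kg
Q = ṁ·Δh = 63.89 kg/min × -2373.4 kJ/kg = -151640 kJ/min
|Q| = 2527.3 kW = 9098.2 MJ/h

Q_c = 9100 MJ/h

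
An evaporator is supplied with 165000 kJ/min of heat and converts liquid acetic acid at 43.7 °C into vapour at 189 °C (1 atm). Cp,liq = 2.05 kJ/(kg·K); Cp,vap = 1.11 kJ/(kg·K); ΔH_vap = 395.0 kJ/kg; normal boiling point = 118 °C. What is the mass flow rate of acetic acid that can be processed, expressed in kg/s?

Δh = 2.05×(118−43.7) + 395.0 + 1.11×(189−118) = 626.12 kJ/kg
Q = 165000 kJ/min = 2750 kJ/s = 2750 kJ/s
ṁ = Q/Δh = 2750 / 626.12 = 4.3921 kg/s

ṁ = 4.39 kg/s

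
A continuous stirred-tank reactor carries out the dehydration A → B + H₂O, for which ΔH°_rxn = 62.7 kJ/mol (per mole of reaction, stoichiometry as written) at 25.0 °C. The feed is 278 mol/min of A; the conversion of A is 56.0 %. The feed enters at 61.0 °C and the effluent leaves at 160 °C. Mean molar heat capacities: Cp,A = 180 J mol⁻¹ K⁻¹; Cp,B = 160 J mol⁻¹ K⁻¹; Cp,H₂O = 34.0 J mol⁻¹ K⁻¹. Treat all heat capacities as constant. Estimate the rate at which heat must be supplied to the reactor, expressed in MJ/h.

Extent of reaction ξ = 0.560 × 278 = 155.68 mol/min
Reaction term: ξ·ΔH°_rxn = 155.68 × 62.7 = 9761.1 kJ/min
Sensible, feed 61.0→25 °C: -1801.4 kJ/min
Outlet flows (mol/min): A 122.32, B 155.68, H₂O 155.68
Sensible, products 25→160 °C: 7049.6 kJ/min
Q = ΔH = 15009 kJ/min = 250.16 kW
Heat supplied = 900.56 MJ/h

Q_in = 901 MJ/h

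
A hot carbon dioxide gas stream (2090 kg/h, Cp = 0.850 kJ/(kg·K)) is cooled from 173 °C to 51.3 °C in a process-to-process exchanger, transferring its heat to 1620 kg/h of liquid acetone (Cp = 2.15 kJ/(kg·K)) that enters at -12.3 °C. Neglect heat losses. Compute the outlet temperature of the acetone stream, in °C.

T_c,out = 49.8 °C

Heat released by hot stream: Q = 2090 × 0.850 × (173 − 51.3) = 216200 kJ/h
Energy balance on cold side (adiabatic exchanger): Q = ṁ_c·Cp_c·(T_c,out − T_c,in)
T_c,out = -12.3 + 216200/(1620 × 2.15) = 49.773 °C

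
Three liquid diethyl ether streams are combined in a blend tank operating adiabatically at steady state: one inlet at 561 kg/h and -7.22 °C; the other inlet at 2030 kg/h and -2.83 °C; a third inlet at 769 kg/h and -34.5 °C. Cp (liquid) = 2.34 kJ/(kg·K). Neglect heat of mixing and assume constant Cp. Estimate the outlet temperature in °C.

No heat crosses the boundary, so H_out = H_in.
Σ ṁᵢCp,ᵢTᵢ = 561×2.34×-7.22 + 2030×2.34×-2.83 + 769×2.34×-34.5 = -85002
Σ ṁᵢCp,ᵢ = 561×2.34 + 2030×2.34 + 769×2.34 = 7862.4
T_out = -85002 / 7862.4 = -10.811 °C

T_out = -10.8 °C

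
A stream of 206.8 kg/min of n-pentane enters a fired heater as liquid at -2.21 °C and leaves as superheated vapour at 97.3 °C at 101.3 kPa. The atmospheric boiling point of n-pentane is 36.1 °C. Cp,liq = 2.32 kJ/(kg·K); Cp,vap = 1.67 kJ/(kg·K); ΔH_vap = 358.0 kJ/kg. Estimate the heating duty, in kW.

Q = 1890 kW

liquid -2.21→36.1 °C: 88.879 kJ/kg
vaporisation at 36.1 °C: 358 kJ/kg
vapour 36.1→97.3 °C: 102.2 kJ/kg
Δh = 88.879 + 358 + 102.2 = 549.08 kJ/kg
Q = ṁ·Δh = 206.8 kg/min × 549.08 kJ/kg = 113550 kJ/min
|Q| = 1892.5 kW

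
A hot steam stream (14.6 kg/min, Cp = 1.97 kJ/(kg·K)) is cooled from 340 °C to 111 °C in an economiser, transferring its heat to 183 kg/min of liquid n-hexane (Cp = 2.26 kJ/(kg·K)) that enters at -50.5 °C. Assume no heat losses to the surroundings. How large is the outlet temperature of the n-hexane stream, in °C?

T_c,out = -34.6 °C

Heat released by hot stream: Q = 14.6 × 1.97 × (340 − 111) = 6586.5 kJ/min
Energy balance on cold side (adiabatic exchanger): Q = ṁ_c·Cp_c·(T_c,out − T_c,in)
T_c,out = -50.5 + 6586.5/(183 × 2.26) = -34.574 °C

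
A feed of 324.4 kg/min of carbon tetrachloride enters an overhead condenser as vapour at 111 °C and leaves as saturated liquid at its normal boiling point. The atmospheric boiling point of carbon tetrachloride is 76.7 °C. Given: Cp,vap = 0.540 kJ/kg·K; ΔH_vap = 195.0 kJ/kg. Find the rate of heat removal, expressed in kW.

vapour 111→76.7 °C: -18.522 kJ/kg
condensation at 76.7 °C: -195 kJ/kg
Δh = -18.522 + -195 = -213.52 kJ/kg
Q = ṁ·Δh = 324.4 kg/min × -213.52 kJ/kg = -69267 kJ/min
|Q| = 1154.4 kW

Q_c = 1150 kW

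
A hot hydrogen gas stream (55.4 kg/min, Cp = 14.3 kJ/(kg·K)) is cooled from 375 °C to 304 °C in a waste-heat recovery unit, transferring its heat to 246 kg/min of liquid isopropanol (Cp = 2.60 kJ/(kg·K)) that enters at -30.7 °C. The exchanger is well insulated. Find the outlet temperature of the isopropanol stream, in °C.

T_c,out = 57.2 °C

Heat released by hot stream: Q = 55.4 × 14.3 × (375 − 304) = 56248 kJ/min
Energy balance on cold side (adiabatic exchanger): Q = ṁ_c·Cp_c·(T_c,out − T_c,in)
T_c,out = -30.7 + 56248/(246 × 2.60) = 57.242 °C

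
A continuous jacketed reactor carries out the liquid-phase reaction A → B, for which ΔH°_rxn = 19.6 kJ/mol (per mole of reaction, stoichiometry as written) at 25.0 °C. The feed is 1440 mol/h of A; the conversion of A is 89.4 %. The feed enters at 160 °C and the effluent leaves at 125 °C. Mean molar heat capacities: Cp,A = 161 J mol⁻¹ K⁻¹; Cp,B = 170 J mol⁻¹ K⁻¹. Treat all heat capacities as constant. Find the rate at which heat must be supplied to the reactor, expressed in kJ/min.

Q_in = 305 kJ/min

Extent of reaction ξ = 0.894 × 1440 = 1287.4 mol/h
Reaction term: ξ·ΔH°_rxn = 1287.4 × 19.6 = 25232 kJ/h
Sensible, feed 160→25 °C: -31298 kJ/h
Outlet flows (mol/h): A 152.64, B 1287.4
Sensible, products 25→125 °C: 24343 kJ/h
Q = ΔH = 18276 kJ/h = 5.0768 kW
Heat supplied = 304.61 kJ/min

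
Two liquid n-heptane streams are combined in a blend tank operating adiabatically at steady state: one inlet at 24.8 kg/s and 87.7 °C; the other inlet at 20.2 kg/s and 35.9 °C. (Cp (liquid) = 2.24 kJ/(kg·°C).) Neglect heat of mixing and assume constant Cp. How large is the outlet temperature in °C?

T_out = 64.4 °C

No heat crosses the boundary, so H_out = H_in.
T_out = Σ ṁᵢCp,ᵢTᵢ / Σ ṁᵢCp,ᵢ
      = 6496.3 / 100.8 = 64.448 °C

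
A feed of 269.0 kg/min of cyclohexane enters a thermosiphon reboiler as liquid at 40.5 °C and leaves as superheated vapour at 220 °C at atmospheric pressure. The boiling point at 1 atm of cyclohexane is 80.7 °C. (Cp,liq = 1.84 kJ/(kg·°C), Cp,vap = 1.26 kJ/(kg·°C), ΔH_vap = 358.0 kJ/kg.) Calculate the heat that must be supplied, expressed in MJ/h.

Q = 9800 MJ/h

liquid 40.5→80.7 °C: 73.968 kJ/kg
vaporisation at 80.7 °C: 358 kJ/kg
vapour 80.7→220 °C: 175.52 kJ/kg
Δh = 73.968 + 358 + 175.52 = 607.49 kJ/kg
Q = ṁ·Δh = 269.0 kg/min × 607.49 kJ/kg = 163410 kJ/min
|Q| = 2723.6 kW = 9804.8 MJ/h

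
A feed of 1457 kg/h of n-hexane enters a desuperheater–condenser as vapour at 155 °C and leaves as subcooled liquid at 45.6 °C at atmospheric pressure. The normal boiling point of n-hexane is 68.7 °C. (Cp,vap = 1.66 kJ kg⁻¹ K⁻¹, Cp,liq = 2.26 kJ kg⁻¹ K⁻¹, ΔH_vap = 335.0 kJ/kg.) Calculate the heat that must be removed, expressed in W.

Q_c = 215000 W

vapour 155→68.7 °C: -143.26 kJ/kg
condensation at 68.7 °C: -335 kJ/kg
liquid 68.7→45.6 °C: -52.206 kJ/kg
Δh = -143.26 + -335 + -52.206 = -530.46 kJ/kg
Q = ṁ·Δh = 1457 kg/h × -530.46 kJ/kg = -772890 kJ/h
|Q| = 214.69 kW = 214690 W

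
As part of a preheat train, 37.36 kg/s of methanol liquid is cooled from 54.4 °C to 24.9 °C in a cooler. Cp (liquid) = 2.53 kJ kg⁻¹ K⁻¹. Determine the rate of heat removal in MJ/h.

Q = ṁ·Cp·ΔT = 37.36 × 2.53 × (24.9 − 54.4) = -2788.4 kJ/s
Cooling duty = 10038 MJ/h

Q_c = 10000 MJ/h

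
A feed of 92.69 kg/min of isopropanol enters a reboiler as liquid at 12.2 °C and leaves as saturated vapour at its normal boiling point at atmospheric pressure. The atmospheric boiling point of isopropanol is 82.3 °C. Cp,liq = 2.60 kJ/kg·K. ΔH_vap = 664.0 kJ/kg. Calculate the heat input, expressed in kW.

liquid 12.2→82.3 °C: 182.26 kJ/kg
vaporisation at 82.3 °C: 664 kJ/kg
Δh = 182.26 + 664 = 846.26 kJ/kg
Q = ṁ·Δh = 92.69 kg/min × 846.26 kJ/kg = 78440 kJ/min
|Q| = 1307.3 kW

Q = 1310 kW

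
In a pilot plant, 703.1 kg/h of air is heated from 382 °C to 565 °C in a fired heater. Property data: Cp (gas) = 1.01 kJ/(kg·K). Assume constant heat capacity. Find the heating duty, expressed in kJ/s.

Q = 36.1 kJ/s

Q = ṁ·Cp·ΔT = 703.1 × 1.01 × (565 − 382) = 129950 kJ/h
Converting: 129950 / 3600 s = 36.098 kW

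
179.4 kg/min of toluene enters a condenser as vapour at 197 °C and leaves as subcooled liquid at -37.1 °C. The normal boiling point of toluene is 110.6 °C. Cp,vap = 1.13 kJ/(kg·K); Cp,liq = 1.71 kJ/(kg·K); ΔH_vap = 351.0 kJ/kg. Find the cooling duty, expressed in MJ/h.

vapour 197→110.6 °C: -97.632 kJ/kg
condensation at 110.6 °C: -351 kJ/kg
liquid 110.6→-37.1 °C: -252.57 kJ/kg
Δh = -97.632 + -351 + -252.57 = -701.2 kJ/kg
Q = ṁ·Δh = 179.4 kg/min × -701.2 kJ/kg = -125800 kJ/min
|Q| = 2096.6 kW = 7547.7 MJ/h

Q_c = 7550 MJ/h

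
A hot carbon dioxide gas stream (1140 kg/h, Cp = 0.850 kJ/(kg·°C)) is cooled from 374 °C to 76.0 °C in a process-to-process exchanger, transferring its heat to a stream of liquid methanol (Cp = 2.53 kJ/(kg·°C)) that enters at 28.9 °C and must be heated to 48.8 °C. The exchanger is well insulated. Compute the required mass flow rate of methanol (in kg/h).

Heat released by hot stream: Q = 1140 × 0.850 × (374 − 76.0) = 288760 kJ/h
Energy balance on cold side (adiabatic exchanger): Q = ṁ_c·Cp_c·(T_c,out − T_c,in)
ṁ_c = 288760 / [2.53 × (48.8 − 28.9)] = 5735.4 kg/h

ṁ_c = 5740 kg/h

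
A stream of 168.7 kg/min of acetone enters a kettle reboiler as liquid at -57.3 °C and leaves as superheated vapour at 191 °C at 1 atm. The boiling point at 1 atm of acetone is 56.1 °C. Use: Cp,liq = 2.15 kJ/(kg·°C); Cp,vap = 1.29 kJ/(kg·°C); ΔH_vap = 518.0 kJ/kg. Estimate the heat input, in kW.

liquid -57.3→56.1 °C: 243.81 kJ/kg
vaporisation at 56.1 °C: 518 kJ/kg
vapour 56.1→191 °C: 174.02 kJ/kg
Δh = 243.81 + 518 + 174.02 = 935.83 kJ/kg
Q = ṁ·Δh = 168.7 kg/min × 935.83 kJ/kg = 157870 kJ/min
|Q| = 2631.2 kW

Q = 2630 kW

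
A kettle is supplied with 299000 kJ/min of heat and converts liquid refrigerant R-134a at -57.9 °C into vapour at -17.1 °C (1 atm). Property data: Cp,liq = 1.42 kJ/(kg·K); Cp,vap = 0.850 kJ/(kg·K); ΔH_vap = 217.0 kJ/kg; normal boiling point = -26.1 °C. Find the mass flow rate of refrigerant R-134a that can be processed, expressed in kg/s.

ṁ = 18.5 kg/s

Δh = 1.42×(-26.1−-57.9) + 217.0 + 0.850×(-17.1−-26.1) = 269.81 kJ/kg
Q = 299000 kJ/min = 4983.3 kJ/s = 4983.3 kJ/s
ṁ = Q/Δh = 4983.3 / 269.81 = 18.47 kg/s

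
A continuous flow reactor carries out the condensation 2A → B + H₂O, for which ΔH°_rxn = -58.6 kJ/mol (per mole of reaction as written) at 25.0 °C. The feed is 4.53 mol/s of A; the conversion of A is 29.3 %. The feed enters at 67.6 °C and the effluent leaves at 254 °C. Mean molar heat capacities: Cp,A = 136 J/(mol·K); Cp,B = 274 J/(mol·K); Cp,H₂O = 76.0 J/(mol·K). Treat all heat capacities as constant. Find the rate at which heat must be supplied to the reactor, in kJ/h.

Extent of reaction ξ = 0.293 × 4.53 / 2 = 0.66365 mol/s
Reaction term: ξ·ΔH°_rxn = 0.66365 × -58.6 = -38.89 kJ/s
Sensible, feed 67.6→25 °C: -26.245 kJ/s
Outlet flows (mol/s): A 3.2027, B 0.66365, H₂O 0.66365
Sensible, products 25→254 °C: 152.94 kJ/s
Q = ΔH = 87.802 kJ/s = 87.802 kW
Heat supplied = 316090 kJ/h

Q_in = 316000 kJ/h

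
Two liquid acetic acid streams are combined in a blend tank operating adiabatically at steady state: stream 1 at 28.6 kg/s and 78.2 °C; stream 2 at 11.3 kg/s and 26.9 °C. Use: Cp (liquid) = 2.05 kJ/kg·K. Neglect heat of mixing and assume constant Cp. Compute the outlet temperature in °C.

T_out = 63.7 °C

Adiabatic, steady state ⇒ Σ ṁᵢCp,ᵢ(T_out − Tᵢ) = 0
T_out = Σ ṁᵢCp,ᵢTᵢ / Σ ṁᵢCp,ᵢ
      = 5208 / 81.795 = 63.671 °C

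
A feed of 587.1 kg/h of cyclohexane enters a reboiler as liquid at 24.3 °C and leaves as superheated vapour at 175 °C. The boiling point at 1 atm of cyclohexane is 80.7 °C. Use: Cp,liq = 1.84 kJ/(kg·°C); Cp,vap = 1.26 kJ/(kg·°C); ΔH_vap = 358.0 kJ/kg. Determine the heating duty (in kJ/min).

Q = 5680 kJ/min

liquid 24.3→80.7 °C: 103.78 kJ/kg
vaporisation at 80.7 °C: 358 kJ/kg
vapour 80.7→175 °C: 118.82 kJ/kg
Δh = 103.78 + 358 + 118.82 = 580.59 kJ/kg
Q = ṁ·Δh = 587.1 kg/h × 580.59 kJ/kg = 340870 kJ/h
|Q| = 94.685 kW = 5681.1 kJ/min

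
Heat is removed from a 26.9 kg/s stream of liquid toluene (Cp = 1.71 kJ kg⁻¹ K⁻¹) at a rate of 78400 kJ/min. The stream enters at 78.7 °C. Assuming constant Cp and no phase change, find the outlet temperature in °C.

T_out = 50.3 °C

Q = 78400 kJ/min = 1306.7 kJ/s
ΔT = Q/(ṁ·Cp) = 1306.7/(26.9×1.71) = 28.406 K
T_out = 78.7 − 28.406 = 50.294 °C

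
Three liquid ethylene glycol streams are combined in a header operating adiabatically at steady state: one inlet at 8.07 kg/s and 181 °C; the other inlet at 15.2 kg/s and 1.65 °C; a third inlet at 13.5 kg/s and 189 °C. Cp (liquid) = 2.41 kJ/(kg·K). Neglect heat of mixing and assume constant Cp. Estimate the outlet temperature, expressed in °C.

Adiabatic, steady state ⇒ Σ ṁᵢCp,ᵢ(T_out − Tᵢ) = 0
T_out = Σ ṁᵢCp,ᵢTᵢ / Σ ṁᵢCp,ᵢ
      = 9729.8 / 88.616 = 109.8 °C

T_out = 110 °C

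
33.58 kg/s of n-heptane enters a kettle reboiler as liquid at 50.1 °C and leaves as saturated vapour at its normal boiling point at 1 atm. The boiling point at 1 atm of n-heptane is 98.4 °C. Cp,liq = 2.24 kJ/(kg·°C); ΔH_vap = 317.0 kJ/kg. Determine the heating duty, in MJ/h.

Q = 51400 MJ/h

liquid 50.1→98.4 °C: 108.19 kJ/kg
vaporisation at 98.4 °C: 317 kJ/kg
Δh = 108.19 + 317 = 425.19 kJ/kg
Q = ṁ·Δh = 33.58 kg/s × 425.19 kJ/kg = 14278 kJ/s
|Q| = 14278 kW = 51401 MJ/h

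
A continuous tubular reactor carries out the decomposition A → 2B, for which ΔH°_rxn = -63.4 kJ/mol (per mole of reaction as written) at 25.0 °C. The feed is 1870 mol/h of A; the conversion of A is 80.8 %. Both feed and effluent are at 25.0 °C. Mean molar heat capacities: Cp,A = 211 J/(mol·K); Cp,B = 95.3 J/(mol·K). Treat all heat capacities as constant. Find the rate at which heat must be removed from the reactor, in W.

Q_out = 26600 W

Extent of reaction ξ = 0.808 × 1870 = 1511 mol/h
Reaction term: ξ·ΔH°_rxn = 1511 × -63.4 = -95795 kJ/h
Q = ΔH = -95795 kJ/h = -26.61 kW
Heat removed = 26610 W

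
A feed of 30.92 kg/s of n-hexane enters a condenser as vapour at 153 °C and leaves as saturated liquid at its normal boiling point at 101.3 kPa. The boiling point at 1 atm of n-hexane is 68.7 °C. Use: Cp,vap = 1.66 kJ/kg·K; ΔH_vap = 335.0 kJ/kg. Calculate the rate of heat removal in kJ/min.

vapour 153→68.7 °C: -139.94 kJ/kg
condensation at 68.7 °C: -335 kJ/kg
Δh = -139.94 + -335 = -474.94 kJ/kg
Q = ṁ·Δh = 30.92 kg/s × -474.94 kJ/kg = -14685 kJ/s
|Q| = 14685 kW = 881100 kJ/min

Q_c = 881000 kJ/min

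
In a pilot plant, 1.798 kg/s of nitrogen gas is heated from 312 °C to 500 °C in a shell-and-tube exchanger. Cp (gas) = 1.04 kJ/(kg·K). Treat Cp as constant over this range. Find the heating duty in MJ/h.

Q = ṁ·Cp·ΔT = 1.798 × 1.04 × (500 − 312) = 351.54 kJ/s
Heating duty = 1265.6 MJ/h

Q = 1270 MJ/h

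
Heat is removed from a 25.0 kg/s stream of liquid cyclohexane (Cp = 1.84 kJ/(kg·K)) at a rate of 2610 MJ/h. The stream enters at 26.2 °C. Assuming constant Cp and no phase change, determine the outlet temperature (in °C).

Q = 2610 MJ/h = 725 kJ/s
ΔT = Q/(ṁ·Cp) = 725/(25.0×1.84) = 15.761 K
T_out = 26.2 − 15.761 = 10.439 °C

T_out = 10.4 °C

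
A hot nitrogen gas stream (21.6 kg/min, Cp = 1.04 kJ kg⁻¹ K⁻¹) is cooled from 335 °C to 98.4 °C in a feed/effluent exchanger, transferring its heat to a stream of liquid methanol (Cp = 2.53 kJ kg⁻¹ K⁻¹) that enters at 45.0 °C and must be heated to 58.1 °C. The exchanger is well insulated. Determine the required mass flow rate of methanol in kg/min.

Heat released by hot stream: Q = 21.6 × 1.04 × (335 − 98.4) = 5315 kJ/min
Energy balance on cold side (adiabatic exchanger): Q = ṁ_c·Cp_c·(T_c,out − T_c,in)
ṁ_c = 5315 / [2.53 × (58.1 − 45.0)] = 160.37 kg/min

ṁ_c = 160 kg/min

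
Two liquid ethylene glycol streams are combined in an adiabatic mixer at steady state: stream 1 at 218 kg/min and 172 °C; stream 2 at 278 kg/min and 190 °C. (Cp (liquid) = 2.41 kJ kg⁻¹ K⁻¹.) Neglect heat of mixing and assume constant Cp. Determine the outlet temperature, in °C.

Energy balance with Q = 0: Σ ṁᵢCp,ᵢ(T_out − Tᵢ) = 0
T_out = Σ ṁᵢCp,ᵢTᵢ / Σ ṁᵢCp,ᵢ
      = 217660 / 1195.4 = 182.09 °C

T_out = 182 °C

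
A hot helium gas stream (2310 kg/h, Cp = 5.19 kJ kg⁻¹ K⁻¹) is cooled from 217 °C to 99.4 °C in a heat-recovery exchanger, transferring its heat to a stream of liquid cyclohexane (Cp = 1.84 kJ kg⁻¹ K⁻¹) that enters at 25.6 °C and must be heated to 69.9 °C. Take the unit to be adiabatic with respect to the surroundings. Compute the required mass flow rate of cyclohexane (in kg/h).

Heat released by hot stream: Q = 2310 × 5.19 × (217 − 99.4) = 1.4099e+06 kJ/h
Energy balance on cold side (adiabatic exchanger): Q = ṁ_c·Cp_c·(T_c,out − T_c,in)
ṁ_c = 1.4099e+06 / [1.84 × (69.9 − 25.6)] = 17297 kg/h

ṁ_c = 17300 kg/h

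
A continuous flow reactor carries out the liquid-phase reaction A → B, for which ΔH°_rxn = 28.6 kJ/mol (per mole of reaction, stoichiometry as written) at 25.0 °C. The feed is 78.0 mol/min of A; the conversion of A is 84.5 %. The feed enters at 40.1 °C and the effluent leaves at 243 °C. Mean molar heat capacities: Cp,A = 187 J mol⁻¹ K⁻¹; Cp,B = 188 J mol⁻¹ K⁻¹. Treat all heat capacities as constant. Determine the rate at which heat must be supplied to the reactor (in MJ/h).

Extent of reaction ξ = 0.845 × 78.0 = 65.91 mol/min
Reaction term: ξ·ΔH°_rxn = 65.91 × 28.6 = 1885 kJ/min
Sensible, feed 40.1→25 °C: -220.25 kJ/min
Outlet flows (mol/min): A 12.09, B 65.91
Sensible, products 25→243 °C: 3194.1 kJ/min
Q = ΔH = 4858.9 kJ/min = 80.982 kW
Heat supplied = 291.53 MJ/h

Q_in = 292 MJ/h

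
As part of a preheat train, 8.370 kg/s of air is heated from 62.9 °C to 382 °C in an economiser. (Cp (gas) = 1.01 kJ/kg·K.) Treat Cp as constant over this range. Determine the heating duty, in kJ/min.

Q = ṁ·Cp·ΔT = 8.370 × 1.01 × (382 − 62.9) = 2697.6 kJ/s
Heating duty = 161850 kJ/min

Q = 162000 kJ/min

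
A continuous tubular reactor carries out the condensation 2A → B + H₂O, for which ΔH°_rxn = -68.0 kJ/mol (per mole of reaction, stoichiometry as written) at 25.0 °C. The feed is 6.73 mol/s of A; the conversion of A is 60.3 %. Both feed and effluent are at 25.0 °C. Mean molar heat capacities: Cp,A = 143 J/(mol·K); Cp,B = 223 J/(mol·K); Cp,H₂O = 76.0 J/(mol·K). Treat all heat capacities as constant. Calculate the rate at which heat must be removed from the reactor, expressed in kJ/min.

Q_out = 8280 kJ/min

Extent of reaction ξ = 0.603 × 6.73 / 2 = 2.0291 mol/s
Reaction term: ξ·ΔH°_rxn = 2.0291 × -68.0 = -137.98 kJ/s
Q = ΔH = -137.98 kJ/s = -137.98 kW
Heat removed = 8278.7 kJ/min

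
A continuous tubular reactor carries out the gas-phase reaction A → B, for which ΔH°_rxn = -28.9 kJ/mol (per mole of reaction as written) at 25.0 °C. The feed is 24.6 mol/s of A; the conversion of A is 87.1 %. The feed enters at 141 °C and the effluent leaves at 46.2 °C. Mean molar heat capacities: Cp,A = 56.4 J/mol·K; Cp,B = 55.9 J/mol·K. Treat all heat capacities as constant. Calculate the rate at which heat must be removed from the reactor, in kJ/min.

Q_out = 45100 kJ/min

Extent of reaction ξ = 0.871 × 24.6 = 21.427 mol/s
Reaction term: ξ·ΔH°_rxn = 21.427 × -28.9 = -619.23 kJ/s
Sensible, feed 141→25 °C: -160.94 kJ/s
Outlet flows (mol/s): A 3.1734, B 21.427
Sensible, products 25→46.2 °C: 29.187 kJ/s
Q = ΔH = -750.99 kJ/s = -750.99 kW
Heat removed = 45059 kJ/min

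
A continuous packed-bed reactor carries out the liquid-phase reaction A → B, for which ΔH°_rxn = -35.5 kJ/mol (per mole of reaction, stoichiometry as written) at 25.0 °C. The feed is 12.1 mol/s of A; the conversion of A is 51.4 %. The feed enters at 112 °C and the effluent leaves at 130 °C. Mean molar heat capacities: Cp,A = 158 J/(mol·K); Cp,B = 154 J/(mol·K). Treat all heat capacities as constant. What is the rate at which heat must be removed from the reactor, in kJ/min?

Extent of reaction ξ = 0.514 × 12.1 = 6.2194 mol/s
Reaction term: ξ·ΔH°_rxn = 6.2194 × -35.5 = -220.79 kJ/s
Sensible, feed 112→25 °C: -166.33 kJ/s
Outlet flows (mol/s): A 5.8806, B 6.2194
Sensible, products 25→130 °C: 198.13 kJ/s
Q = ΔH = -188.99 kJ/s = -188.99 kW
Heat removed = 11339 kJ/min

Q_out = 11300 kJ/min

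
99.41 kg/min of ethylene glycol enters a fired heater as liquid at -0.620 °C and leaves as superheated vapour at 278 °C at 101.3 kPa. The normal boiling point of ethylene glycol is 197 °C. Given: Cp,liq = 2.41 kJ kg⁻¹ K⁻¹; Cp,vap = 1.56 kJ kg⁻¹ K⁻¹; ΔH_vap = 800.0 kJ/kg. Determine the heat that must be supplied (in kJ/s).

Q = 2320 kJ/s

liquid -0.620→197 °C: 476.26 kJ/kg
vaporisation at 197 °C: 800 kJ/kg
vapour 197→278 °C: 126.36 kJ/kg
Δh = 476.26 + 800 + 126.36 = 1402.6 kJ/kg
Q = ṁ·Δh = 99.41 kg/min × 1402.6 kJ/kg = 139430 kJ/min
|Q| = 2323.9 kW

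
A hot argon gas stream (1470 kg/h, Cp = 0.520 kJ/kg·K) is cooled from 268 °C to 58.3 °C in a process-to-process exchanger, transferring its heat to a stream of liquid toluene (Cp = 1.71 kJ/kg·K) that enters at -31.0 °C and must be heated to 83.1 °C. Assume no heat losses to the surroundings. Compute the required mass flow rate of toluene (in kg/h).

ṁ_c = 822 kg/h

Heat released by hot stream: Q = 1470 × 0.520 × (268 − 58.3) = 160290 kJ/h
Energy balance on cold side (adiabatic exchanger): Q = ṁ_c·Cp_c·(T_c,out − T_c,in)
ṁ_c = 160290 / [1.71 × (83.1 − -31.0)] = 821.56 kg/h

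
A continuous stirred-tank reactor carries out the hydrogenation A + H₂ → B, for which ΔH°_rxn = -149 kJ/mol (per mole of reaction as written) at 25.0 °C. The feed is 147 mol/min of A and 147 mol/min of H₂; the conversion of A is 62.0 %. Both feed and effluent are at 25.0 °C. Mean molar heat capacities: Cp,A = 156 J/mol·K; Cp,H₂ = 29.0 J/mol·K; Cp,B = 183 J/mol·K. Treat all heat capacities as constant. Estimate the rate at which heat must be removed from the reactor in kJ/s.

Extent of reaction ξ = 0.620 × 147 = 91.14 mol/min
Reaction term: ξ·ΔH°_rxn = 91.14 × -149 = -13580 kJ/min
Q = ΔH = -13580 kJ/min = -226.33 kW
Heat removed = 226.33 kJ/s

Q_out = 226 kJ/s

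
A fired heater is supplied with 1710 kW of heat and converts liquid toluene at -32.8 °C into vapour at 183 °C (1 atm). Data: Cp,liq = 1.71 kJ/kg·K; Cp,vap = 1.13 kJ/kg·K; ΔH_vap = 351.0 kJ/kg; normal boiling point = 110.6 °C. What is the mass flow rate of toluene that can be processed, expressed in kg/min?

ṁ = 151 kg/min

Δh = 1.71×(110.6−-32.8) + 351.0 + 1.13×(183−110.6) = 678.03 kJ/kg
Q = 1710 kW = 1710 kJ/s = 102600 kJ/min
ṁ = Q/Δh = 102600 / 678.03 = 151.32 kg/min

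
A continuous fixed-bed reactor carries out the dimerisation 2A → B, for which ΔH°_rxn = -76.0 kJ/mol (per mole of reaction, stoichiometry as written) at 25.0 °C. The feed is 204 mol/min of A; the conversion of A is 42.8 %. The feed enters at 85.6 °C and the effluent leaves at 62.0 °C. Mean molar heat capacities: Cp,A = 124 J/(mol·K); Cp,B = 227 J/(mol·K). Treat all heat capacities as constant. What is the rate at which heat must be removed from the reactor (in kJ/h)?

Q_out = 237000 kJ/h

Extent of reaction ξ = 0.428 × 204 / 2 = 43.656 mol/min
Reaction term: ξ·ΔH°_rxn = 43.656 × -76.0 = -3317.9 kJ/min
Sensible, feed 85.6→25 °C: -1532.9 kJ/min
Outlet flows (mol/min): A 116.69, B 43.656
Sensible, products 25→62.0 °C: 902.03 kJ/min
Q = ΔH = -3948.8 kJ/min = -65.813 kW
Heat removed = 236930 kJ/h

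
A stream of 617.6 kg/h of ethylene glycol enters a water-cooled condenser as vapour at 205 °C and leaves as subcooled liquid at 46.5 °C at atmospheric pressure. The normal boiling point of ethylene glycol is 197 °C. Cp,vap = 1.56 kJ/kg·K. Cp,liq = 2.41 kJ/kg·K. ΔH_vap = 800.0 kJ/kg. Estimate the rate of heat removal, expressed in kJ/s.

Q_c = 202 kJ/s

vapour 205→197 °C: -12.48 kJ/kg
condensation at 197 °C: -800 kJ/kg
liquid 197→46.5 °C: -362.71 kJ/kg
Δh = -12.48 + -800 + -362.71 = -1175.2 kJ/kg
Q = ṁ·Δh = 617.6 kg/h × -1175.2 kJ/kg = -725790 kJ/h
|Q| = 201.61 kW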